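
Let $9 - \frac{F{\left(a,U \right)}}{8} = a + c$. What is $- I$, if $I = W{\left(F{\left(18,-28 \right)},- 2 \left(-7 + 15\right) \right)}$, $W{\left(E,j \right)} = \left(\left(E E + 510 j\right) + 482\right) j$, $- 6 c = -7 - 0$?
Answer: $- \frac{153056}{9} \approx -17006.0$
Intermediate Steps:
$c = \frac{7}{6}$ ($c = - \frac{-7 - 0}{6} = - \frac{-7 + 0}{6} = \left(- \frac{1}{6}\right) \left(-7\right) = \frac{7}{6} \approx 1.1667$)
$F{\left(a,U \right)} = \frac{188}{3} - 8 a$ ($F{\left(a,U \right)} = 72 - 8 \left(a + \frac{7}{6}\right) = 72 - 8 \left(\frac{7}{6} + a\right) = 72 - \left(\frac{28}{3} + 8 a\right) = \frac{188}{3} - 8 a$)
$W{\left(E,j \right)} = j \left(482 + E^{2} + 510 j\right)$ ($W{\left(E,j \right)} = \left(\left(E^{2} + 510 j\right) + 482\right) j = \left(482 + E^{2} + 510 j\right) j = j \left(482 + E^{2} + 510 j\right)$)
$I = \frac{153056}{9}$ ($I = - 2 \left(-7 + 15\right) \left(482 + \left(\frac{188}{3} - 144\right)^{2} + 510 \left(- 2 \left(-7 + 15\right)\right)\right) = \left(-2\right) 8 \left(482 + \left(\frac{188}{3} - 144\right)^{2} + 510 \left(\left(-2\right) 8\right)\right) = - 16 \left(482 + \left(- \frac{244}{3}\right)^{2} + 510 \left(-16\right)\right) = - 16 \left(482 + \frac{59536}{9} - 8160\right) = \left(-16\right) \left(- \frac{9566}{9}\right) = \frac{153056}{9} \approx 17006.0$)
$- I = \left(-1\right) \frac{153056}{9} = - \frac{153056}{9}$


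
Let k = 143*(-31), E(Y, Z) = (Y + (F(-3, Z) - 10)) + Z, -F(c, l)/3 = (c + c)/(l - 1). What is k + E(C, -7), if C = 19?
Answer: -17733/4 ≈ -4433.3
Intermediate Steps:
F(c, l) = -6*c/(-1 + l) (F(c, l) = -3*(c + c)/(l - 1) = -3*2*c/(-1 + l) = -6*c/(-1 + l))
E(Y, Z) = -10 + Y + Z + 18/(-1 + Z) (E(Y, Z) = (Y + (-6*(-3)/(-1 + Z) - 10)) + Z = (Y + (18/(-1 + Z) - 10)) + Z = (Y + (-10 + 18/(-1 + Z))) + Z = (-10 + Y + 18/(-1 + Z)) + Z = -10 + Y + Z + 18/(-1 + Z))
k = -4433
k + E(C, -7) = -4433 + (18 + (-1 - 7)*(-10 + 19 - 7))/(-1 - 7) = -4433 + (18 - 8*2)/(-8) = -4433 - (18 - 16)/8 = -4433 - ⅛*2 = -4433 - ¼ = -17733/4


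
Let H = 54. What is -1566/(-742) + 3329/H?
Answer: 1277341/20034 ≈ 63.759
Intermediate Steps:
-1566/(-742) + 3329/H = -1566/(-742) + 3329/54 = -1566*(-1/742) + 3329*(1/54) = 783/371 + 3329/54 = 1277341/20034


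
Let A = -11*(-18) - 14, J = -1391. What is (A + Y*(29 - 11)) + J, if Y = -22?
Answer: -1603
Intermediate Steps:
A = 184 (A = 198 - 14 = 184)
(A + Y*(29 - 11)) + J = (184 - 22*(29 - 11)) - 1391 = (184 - 22*18) - 1391 = (184 - 396) - 1391 = -212 - 1391 = -1603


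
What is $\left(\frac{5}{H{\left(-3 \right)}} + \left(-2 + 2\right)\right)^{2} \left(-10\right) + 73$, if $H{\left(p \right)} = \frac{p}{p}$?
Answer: $-177$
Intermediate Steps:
$H{\left(p \right)} = 1$
$\left(\frac{5}{H{\left(-3 \right)}} + \left(-2 + 2\right)\right)^{2} \left(-10\right) + 73 = \left(\frac{5}{1} + \left(-2 + 2\right)\right)^{2} \left(-10\right) + 73 = \left(5 \cdot 1 + 0\right)^{2} \left(-10\right) + 73 = \left(5 + 0\right)^{2} \left(-10\right) + 73 = 5^{2} \left(-10\right) + 73 = 25 \left(-10\right) + 73 = -250 + 73 = -177$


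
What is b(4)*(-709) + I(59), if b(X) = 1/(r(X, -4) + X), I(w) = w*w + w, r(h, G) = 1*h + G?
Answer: 13451/4 ≈ 3362.8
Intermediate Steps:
r(h, G) = G + h (r(h, G) = h + G = G + h)
I(w) = w + w² (I(w) = w² + w = w + w²)
b(X) = 1/(-4 + 2*X) (b(X) = 1/((-4 + X) + X) = 1/(-4 + 2*X))
b(4)*(-709) + I(59) = (1/(2*(-2 + 4)))*(-709) + 59*(1 + 59) = ((½)/2)*(-709) + 59*60 = ((½)*(½))*(-709) + 3540 = (¼)*(-709) + 3540 = -709/4 + 3540 = 13451/4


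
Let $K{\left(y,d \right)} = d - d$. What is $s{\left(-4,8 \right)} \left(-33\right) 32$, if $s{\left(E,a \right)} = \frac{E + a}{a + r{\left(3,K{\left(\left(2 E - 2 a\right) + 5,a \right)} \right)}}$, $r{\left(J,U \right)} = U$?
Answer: $-528$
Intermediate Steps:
$K{\left(y,d \right)} = 0$
$s{\left(E,a \right)} = \frac{E + a}{a}$ ($s{\left(E,a \right)} = \frac{E + a}{a + 0} = \frac{E + a}{a}$)
$s{\left(-4,8 \right)} \left(-33\right) 32 = \frac{-4 + 8}{8} \left(-33\right) 32 = \frac{1}{8} \cdot 4 \left(-33\right) 32 = \frac{1}{2} \left(-33\right) 32 = \left(- \frac{33}{2}\right) 32 = -528$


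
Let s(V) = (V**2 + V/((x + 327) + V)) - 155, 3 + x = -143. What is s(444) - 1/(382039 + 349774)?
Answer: 90096110269972/457383125 ≈ 1.9698e+5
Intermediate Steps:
x = -146 (x = -3 - 143 = -146)
s(V) = -155 + V**2 + V/(181 + V) (s(V) = (V**2 + V/((-146 + 327) + V)) - 155 = (V**2 + V/(181 + V)) - 155 = -155 + V**2 + V/(181 + V))
s(444) - 1/(382039 + 349774) = (-28055 + 444**3 - 154*444 + 181*444**2)/(181 + 444) - 1/(382039 + 349774) = (-28055 + 87528384 - 68376 + 181*197136)/625 - 1/731813 = (-28055 + 87528384 - 68376 + 35681616)/625 - 1*1/731813 = (1/625)*123113569 - 1/731813 = 123113569/625 - 1/731813 = 90096110269972/457383125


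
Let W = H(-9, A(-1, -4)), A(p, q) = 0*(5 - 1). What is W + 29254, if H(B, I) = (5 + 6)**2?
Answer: 29375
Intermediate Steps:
A(p, q) = 0 (A(p, q) = 0*4 = 0)
H(B, I) = 121 (H(B, I) = 11**2 = 121)
W = 121
W + 29254 = 121 + 29254 = 29375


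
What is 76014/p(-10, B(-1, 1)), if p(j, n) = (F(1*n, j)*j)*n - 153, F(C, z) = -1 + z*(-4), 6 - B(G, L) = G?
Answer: -25338/961 ≈ -26.366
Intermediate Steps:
B(G, L) = 6 - G
F(C, z) = -1 - 4*z
p(j, n) = -153 + j*n*(-1 - 4*j) (p(j, n) = ((-1 - 4*j)*j)*n - 153 = (j*(-1 - 4*j))*n - 153 = j*n*(-1 - 4*j) - 153 = -153 + j*n*(-1 - 4*j))
76014/p(-10, B(-1, 1)) = 76014/(-153 - 1*(-10)*(6 - 1*(-1))*(1 + 4*(-10))) = 76014/(-153 - 1*(-10)*(6 + 1)*(1 - 40)) = 76014/(-153 - 1*(-10)*7*(-39)) = 76014/(-153 - 2730) = 76014/(-2883) = 76014*(-1/2883) = -25338/961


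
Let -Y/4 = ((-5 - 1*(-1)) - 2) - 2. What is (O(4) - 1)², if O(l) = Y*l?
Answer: 16129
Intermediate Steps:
Y = 32 (Y = -4*(((-5 - 1*(-1)) - 2) - 2) = -4*(((-5 + 1) - 2) - 2) = -4*((-4 - 2) - 2) = -4*(-6 - 2) = -4*(-8) = 32)
O(l) = 32*l
(O(4) - 1)² = (32*4 - 1)² = (128 - 1)² = 127² = 16129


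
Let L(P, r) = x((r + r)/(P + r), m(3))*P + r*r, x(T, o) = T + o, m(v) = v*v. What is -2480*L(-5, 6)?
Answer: 171120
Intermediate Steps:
m(v) = v**2
L(P, r) = r**2 + P*(9 + 2*r/(P + r)) (L(P, r) = ((r + r)/(P + r) + 3**2)*P + r*r = ((2*r)/(P + r) + 9)*P + r**2 = (2*r/(P + r) + 9)*P + r**2 = (9 + 2*r/(P + r))*P + r**2 = P*(9 + 2*r/(P + r)) + r**2 = r**2 + P*(9 + 2*r/(P + r)))
-2480*L(-5, 6) = -2480*(-5*(9*(-5) + 11*6) + 6**2*(-5 + 6))/(-5 + 6) = -2480*(-5*(-45 + 66) + 36*1)/1 = -2480*(-5*21 + 36) = -2480*(-105 + 36) = -2480*(-69) = 171120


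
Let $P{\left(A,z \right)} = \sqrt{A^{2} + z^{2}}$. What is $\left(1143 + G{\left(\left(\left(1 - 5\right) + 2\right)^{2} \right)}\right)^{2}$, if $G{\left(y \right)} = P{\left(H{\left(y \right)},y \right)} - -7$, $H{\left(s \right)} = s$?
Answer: $1322532 + 9200 \sqrt{2} \approx 1.3355 \cdot 10^{6}$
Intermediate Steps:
$G{\left(y \right)} = 7 + \sqrt{2} \sqrt{y^{2}}$ ($G{\left(y \right)} = \sqrt{y^{2} + y^{2}} - -7 = \sqrt{2 y^{2}} + 7 = \sqrt{2} \sqrt{y^{2}} + 7 = 7 + \sqrt{2} \sqrt{y^{2}}$)
$\left(1143 + G{\left(\left(\left(1 - 5\right) + 2\right)^{2} \right)}\right)^{2} = \left(1143 + \left(7 + \sqrt{2} \sqrt{\left(\left(\left(1 - 5\right) + 2\right)^{2}\right)^{2}}\right)\right)^{2} = \left(1143 + \left(7 + \sqrt{2} \sqrt{\left(\left(-4 + 2\right)^{2}\right)^{2}}\right)\right)^{2} = \left(1143 + \left(7 + \sqrt{2} \sqrt{\left(\left(-2\right)^{2}\right)^{2}}\right)\right)^{2} = \left(1143 + \left(7 + \sqrt{2} \sqrt{4^{2}}\right)\right)^{2} = \left(1143 + \left(7 + \sqrt{2} \sqrt{16}\right)\right)^{2} = \left(1143 + \left(7 + \sqrt{2} \cdot 4\right)\right)^{2} = \left(1143 + \left(7 + 4 \sqrt{2}\right)\right)^{2} = \left(1150 + 4 \sqrt{2}\right)^{2}$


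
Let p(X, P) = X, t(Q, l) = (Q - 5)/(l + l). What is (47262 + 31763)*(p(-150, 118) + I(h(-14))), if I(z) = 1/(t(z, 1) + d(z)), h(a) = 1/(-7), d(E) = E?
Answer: -225774425/19 ≈ -1.1883e+7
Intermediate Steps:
t(Q, l) = (-5 + Q)/(2*l) (t(Q, l) = (-5 + Q)/((2*l)) = (-5 + Q)*(1/(2*l)) = (-5 + Q)/(2*l))
h(a) = -⅐
I(z) = 1/(-5/2 + 3*z/2) (I(z) = 1/((½)*(-5 + z)/1 + z) = 1/((½)*1*(-5 + z) + z) = 1/((-5/2 + z/2) + z) = 1/(-5/2 + 3*z/2))
(47262 + 31763)*(p(-150, 118) + I(h(-14))) = (47262 + 31763)*(-150 + 2/(-5 + 3*(-⅐))) = 79025*(-150 + 2/(-5 - 3/7)) = 79025*(-150 + 2/(-38/7)) = 79025*(-150 + 2*(-7/38)) = 79025*(-150 - 7/19) = 79025*(-2857/19) = -225774425/19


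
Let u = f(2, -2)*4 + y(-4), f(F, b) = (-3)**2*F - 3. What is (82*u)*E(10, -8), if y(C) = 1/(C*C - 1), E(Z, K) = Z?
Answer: 147764/3 ≈ 49255.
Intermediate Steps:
y(C) = 1/(-1 + C**2) (y(C) = 1/(C**2 - 1) = 1/(-1 + C**2))
f(F, b) = -3 + 9*F (f(F, b) = 9*F - 3 = -3 + 9*F)
u = 901/15 (u = (-3 + 9*2)*4 + 1/(-1 + (-4)**2) = (-3 + 18)*4 + 1/(-1 + 16) = 15*4 + 1/15 = 60 + 1/15 = 901/15 ≈ 60.067)
(82*u)*E(10, -8) = (82*(901/15))*10 = (73882/15)*10 = 147764/3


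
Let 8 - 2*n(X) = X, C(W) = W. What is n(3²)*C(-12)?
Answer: 6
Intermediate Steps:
n(X) = 4 - X/2
n(3²)*C(-12) = (4 - ½*3²)*(-12) = (4 - ½*9)*(-12) = (4 - 9/2)*(-12) = -½*(-12) = 6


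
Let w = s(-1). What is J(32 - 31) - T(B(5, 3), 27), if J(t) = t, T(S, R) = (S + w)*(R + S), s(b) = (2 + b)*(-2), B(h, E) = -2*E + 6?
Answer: 55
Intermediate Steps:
B(h, E) = 6 - 2*E
s(b) = -4 - 2*b
w = -2 (w = -4 - 2*(-1) = -4 + 2 = -2)
T(S, R) = (-2 + S)*(R + S) (T(S, R) = (S - 2)*(R + S) = (-2 + S)*(R + S))
J(32 - 31) - T(B(5, 3), 27) = (32 - 31) - ((6 - 2*3)² - 2*27 - 2*(6 - 2*3) + 27*(6 - 2*3)) = 1 - ((6 - 6)² - 54 - 2*(6 - 6) + 27*(6 - 6)) = 1 - (0² - 54 - 2*0 + 27*0) = 1 - (0 - 54 + 0 + 0) = 1 - 1*(-54) = 1 + 54 = 55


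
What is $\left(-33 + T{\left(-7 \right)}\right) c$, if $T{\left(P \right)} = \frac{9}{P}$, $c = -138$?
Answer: $\frac{33120}{7} \approx 4731.4$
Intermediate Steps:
$\left(-33 + T{\left(-7 \right)}\right) c = \left(-33 + \frac{9}{-7}\right) \left(-138\right) = \left(-33 + 9 \left(- \frac{1}{7}\right)\right) \left(-138\right) = \left(-33 - \frac{9}{7}\right) \left(-138\right) = \left(- \frac{240}{7}\right) \left(-138\right) = \frac{33120}{7}$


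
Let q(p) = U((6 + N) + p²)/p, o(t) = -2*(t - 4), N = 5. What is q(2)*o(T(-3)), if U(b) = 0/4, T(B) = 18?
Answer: 0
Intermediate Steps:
U(b) = 0 (U(b) = 0*(¼) = 0)
o(t) = 8 - 2*t (o(t) = -2*(-4 + t) = 8 - 2*t)
q(p) = 0 (q(p) = 0/p = 0)
q(2)*o(T(-3)) = 0*(8 - 2*18) = 0*(8 - 36) = 0*(-28) = 0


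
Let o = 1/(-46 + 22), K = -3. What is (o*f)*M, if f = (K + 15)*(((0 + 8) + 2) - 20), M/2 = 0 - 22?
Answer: -220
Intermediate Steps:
M = -44 (M = 2*(0 - 22) = 2*(-22) = -44)
f = -120 (f = (-3 + 15)*(((0 + 8) + 2) - 20) = 12*((8 + 2) - 20) = 12*(10 - 20) = 12*(-10) = -120)
o = -1/24 (o = 1/(-24) = -1/24 ≈ -0.041667)
(o*f)*M = -1/24*(-120)*(-44) = 5*(-44) = -220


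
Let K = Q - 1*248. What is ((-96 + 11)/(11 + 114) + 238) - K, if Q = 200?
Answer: 7133/25 ≈ 285.32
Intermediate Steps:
K = -48 (K = 200 - 1*248 = 200 - 248 = -48)
((-96 + 11)/(11 + 114) + 238) - K = ((-96 + 11)/(11 + 114) + 238) - 1*(-48) = (-85/125 + 238) + 48 = (-85*1/125 + 238) + 48 = (-17/25 + 238) + 48 = 5933/25 + 48 = 7133/25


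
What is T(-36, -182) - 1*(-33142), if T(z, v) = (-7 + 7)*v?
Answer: 33142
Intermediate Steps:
T(z, v) = 0 (T(z, v) = 0*v = 0)
T(-36, -182) - 1*(-33142) = 0 - 1*(-33142) = 0 + 33142 = 33142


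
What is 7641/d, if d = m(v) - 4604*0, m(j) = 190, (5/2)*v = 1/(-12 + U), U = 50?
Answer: 7641/190 ≈ 40.216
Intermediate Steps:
v = 1/95 (v = 2/(5*(-12 + 50)) = (⅖)/38 = (⅖)*(1/38) = 1/95 ≈ 0.010526)
d = 190 (d = 190 - 4604*0 = 190 + 0 = 190)
7641/d = 7641/190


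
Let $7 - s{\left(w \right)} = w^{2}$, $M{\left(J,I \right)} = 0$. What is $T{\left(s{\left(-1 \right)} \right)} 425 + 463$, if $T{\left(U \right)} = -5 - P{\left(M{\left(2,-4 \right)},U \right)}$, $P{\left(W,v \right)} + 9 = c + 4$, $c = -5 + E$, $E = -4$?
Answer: $4288$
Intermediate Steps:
$c = -9$ ($c = -5 - 4 = -9$)
$s{\left(w \right)} = 7 - w^{2}$
$P{\left(W,v \right)} = -14$ ($P{\left(W,v \right)} = -9 + \left(-9 + 4\right) = -9 - 5 = -14$)
$T{\left(U \right)} = 9$ ($T{\left(U \right)} = -5 - -14 = -5 + 14 = 9$)
$T{\left(s{\left(-1 \right)} \right)} 425 + 463 = 9 \cdot 425 + 463 = 3825 + 463 = 4288$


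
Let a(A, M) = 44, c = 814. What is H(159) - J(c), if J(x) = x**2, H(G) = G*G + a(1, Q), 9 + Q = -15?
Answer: -637271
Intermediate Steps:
Q = -24 (Q = -9 - 15 = -24)
H(G) = 44 + G**2 (H(G) = G*G + 44 = G**2 + 44 = 44 + G**2)
H(159) - J(c) = (44 + 159**2) - 1*814**2 = (44 + 25281) - 1*662596 = 25325 - 662596 = -637271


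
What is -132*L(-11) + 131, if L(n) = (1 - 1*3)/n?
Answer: 107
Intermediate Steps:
L(n) = -2/n (L(n) = (1 - 3)/n = -2/n)
-132*L(-11) + 131 = -(-264)/(-11) + 131 = -(-264)*(-1)/11 + 131 = -132*2/11 + 131 = -24 + 131 = 107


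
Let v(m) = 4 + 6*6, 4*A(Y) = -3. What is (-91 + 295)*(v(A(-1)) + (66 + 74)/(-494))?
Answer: 2001240/247 ≈ 8102.2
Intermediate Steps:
A(Y) = -3/4 (A(Y) = (1/4)*(-3) = -3/4)
v(m) = 40 (v(m) = 4 + 36 = 40)
(-91 + 295)*(v(A(-1)) + (66 + 74)/(-494)) = (-91 + 295)*(40 + (66 + 74)/(-494)) = 204*(40 + 140*(-1/494)) = 204*(40 - 70/247) = 204*(9810/247) = 2001240/247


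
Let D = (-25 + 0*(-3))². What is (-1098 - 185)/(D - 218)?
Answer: -1283/407 ≈ -3.1523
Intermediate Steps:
D = 625 (D = (-25 + 0)² = (-25)² = 625)
(-1098 - 185)/(D - 218) = (-1098 - 185)/(625 - 218) = -1283/407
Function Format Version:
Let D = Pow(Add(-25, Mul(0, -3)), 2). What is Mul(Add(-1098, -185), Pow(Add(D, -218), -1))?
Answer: Rational(-1283, 407) ≈ -3.1523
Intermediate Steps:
D = 625 (D = Pow(Add(-25, 0), 2) = Pow(-25, 2) = 625)
Mul(Add(-1098, -185), Pow(Add(D, -218), -1)) = Mul(Add(-1098, -185), Pow(Add(625, -218), -1)) = Mul(-1283, Pow(407, -1)) = Mul(-1283, Rational(1, 407)) = Rational(-1283, 407)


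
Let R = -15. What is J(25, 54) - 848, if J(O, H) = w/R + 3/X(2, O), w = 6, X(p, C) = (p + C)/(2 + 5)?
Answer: -38143/45 ≈ -847.62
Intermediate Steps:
X(p, C) = C/7 + p/7 (X(p, C) = (C + p)/7 = (C + p)*(⅐) = C/7 + p/7)
J(O, H) = -⅖ + 3/(2/7 + O/7) (J(O, H) = 6/(-15) + 3/(O/7 + (⅐)*2) = 6*(-1/15) + 3/(O/7 + 2/7) = -⅖ + 3/(2/7 + O/7))
J(25, 54) - 848 = (101 - 2*25)/(5*(2 + 25)) - 848 = (⅕)*(101 - 50)/27 - 848 = (⅕)*(1/27)*51 - 848 = 17/45 - 848 = -38143/45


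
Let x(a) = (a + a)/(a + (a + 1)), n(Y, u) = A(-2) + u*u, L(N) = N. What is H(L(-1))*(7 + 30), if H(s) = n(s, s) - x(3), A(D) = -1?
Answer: -222/7 ≈ -31.714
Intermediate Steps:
n(Y, u) = -1 + u² (n(Y, u) = -1 + u*u = -1 + u²)
x(a) = 2*a/(1 + 2*a) (x(a) = (2*a)/(a + (1 + a)) = (2*a)/(1 + 2*a) = 2*a/(1 + 2*a))
H(s) = -13/7 + s² (H(s) = (-1 + s²) - 2*3/(1 + 2*3) = (-1 + s²) - 2*3/(1 + 6) = (-1 + s²) - 2*3/7 = (-1 + s²) - 1*6/7 = (-1 + s²) - 6/7 = -13/7 + s²)
H(L(-1))*(7 + 30) = (-13/7 + (-1)²)*(7 + 30) = (-13/7 + 1)*37 = -6/7*37 = -222/7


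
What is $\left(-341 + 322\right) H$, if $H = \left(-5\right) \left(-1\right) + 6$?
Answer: $-209$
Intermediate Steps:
$H = 11$ ($H = 5 + 6 = 11$)
$\left(-341 + 322\right) H = \left(-341 + 322\right) 11 = \left(-19\right) 11 = -209$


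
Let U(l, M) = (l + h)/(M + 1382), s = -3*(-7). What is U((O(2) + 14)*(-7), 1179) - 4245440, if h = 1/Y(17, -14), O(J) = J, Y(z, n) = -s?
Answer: -17563385461/4137 ≈ -4.2454e+6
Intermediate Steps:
s = 21
Y(z, n) = -21 (Y(z, n) = -1*21 = -21)
h = -1/21 (h = 1/(-21) = -1/21 ≈ -0.047619)
U(l, M) = (-1/21 + l)/(1382 + M) (U(l, M) = (l - 1/21)/(M + 1382) = (-1/21 + l)/(1382 + M))
U((O(2) + 14)*(-7), 1179) - 4245440 = (-1/21 + (2 + 14)*(-7))/(1382 + 1179) - 4245440 = (-1/21 + 16*(-7))/2561 - 4245440 = (-1/21 - 112)/2561 - 4245440 = (1/2561)*(-2353/21) - 4245440 = -181/4137 - 4245440 = -17563385461/4137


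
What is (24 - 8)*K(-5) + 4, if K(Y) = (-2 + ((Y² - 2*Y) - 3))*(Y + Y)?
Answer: -4796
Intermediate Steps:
K(Y) = 2*Y*(-5 + Y² - 2*Y) (K(Y) = (-2 + (-3 + Y² - 2*Y))*(2*Y) = (-5 + Y² - 2*Y)*(2*Y) = 2*Y*(-5 + Y² - 2*Y))
(24 - 8)*K(-5) + 4 = (24 - 8)*(2*(-5)*(-5 + (-5)² - 2*(-5))) + 4 = 16*(2*(-5)*(-5 + 25 + 10)) + 4 = 16*(2*(-5)*30) + 4 = 16*(-300) + 4 = -4800 + 4 = -4796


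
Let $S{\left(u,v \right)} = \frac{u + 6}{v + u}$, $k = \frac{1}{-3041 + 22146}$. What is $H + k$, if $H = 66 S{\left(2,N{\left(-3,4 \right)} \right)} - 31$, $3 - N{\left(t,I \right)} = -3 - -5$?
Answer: $\frac{2770226}{19105} \approx 145.0$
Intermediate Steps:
$N{\left(t,I \right)} = 1$ ($N{\left(t,I \right)} = 3 - \left(-3 - -5\right) = 3 - \left(-3 + 5\right) = 3 - 2 = 1$)
$k = \frac{1}{19105} \approx 5.2342 \cdot 10^{-5}$
$S{\left(u,v \right)} = \frac{6 + u}{u + v}$
$H = 145$ ($H = 66 \frac{6 + 2}{2 + 1} - 31 = 66 \cdot \frac{1}{3} \cdot 8 - 31 = 66 \cdot \frac{8}{3} - 31 = 176 - 31 = 145$)
$H + k = 145 + \frac{1}{19105} = \frac{2770226}{19105}$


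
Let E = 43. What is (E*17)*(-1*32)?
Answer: -23392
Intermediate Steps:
(E*17)*(-1*32) = (43*17)*(-1*32) = 731*(-32) = -23392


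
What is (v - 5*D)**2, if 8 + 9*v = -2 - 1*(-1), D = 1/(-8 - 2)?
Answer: 1/4 ≈ 0.25000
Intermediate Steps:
D = -1/10 (D = 1/(-10) = -1/10 ≈ -0.10000)
v = -1 (v = -8/9 + (-2 - 1*(-1))/9 = -8/9 + (-2 + 1)/9 = -8/9 + (1/9)*(-1) = -8/9 - 1/9 = -1)
(v - 5*D)**2 = (-1 - 5*(-1/10))**2 = (-1 + 1/2)**2 = (-1/2)**2 = 1/4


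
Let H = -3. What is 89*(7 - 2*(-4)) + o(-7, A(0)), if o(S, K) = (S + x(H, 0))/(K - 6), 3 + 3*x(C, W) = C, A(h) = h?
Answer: 2673/2 ≈ 1336.5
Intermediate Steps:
x(C, W) = -1 + C/3
o(S, K) = (-2 + S)/(-6 + K) (o(S, K) = (S + (-1 + (1/3)*(-3)))/(K - 6) = (S + (-1 - 1))/(-6 + K) = (S - 2)/(-6 + K) = (-2 + S)/(-6 + K))
89*(7 - 2*(-4)) + o(-7, A(0)) = 89*(7 - 2*(-4)) + (-2 - 7)/(-6 + 0) = 89*(7 + 8) - 9/(-6) = 89*15 - 1/6*(-9) = 1335 + 3/2 = 2673/2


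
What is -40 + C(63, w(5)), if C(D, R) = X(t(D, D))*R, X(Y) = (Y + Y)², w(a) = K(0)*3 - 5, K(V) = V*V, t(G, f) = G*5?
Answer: -1984540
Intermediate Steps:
t(G, f) = 5*G
K(V) = V²
w(a) = -5 (w(a) = 0²*3 - 5 = 0*3 - 5 = 0 - 5 = -5)
X(Y) = 4*Y² (X(Y) = (2*Y)² = 4*Y²)
C(D, R) = 100*R*D² (C(D, R) = (4*(5*D)²)*R = (4*(25*D²))*R = (100*D²)*R = 100*R*D²)
-40 + C(63, w(5)) = -40 + 100*(-5)*63² = -40 + 100*(-5)*3969 = -40 - 1984500 = -1984540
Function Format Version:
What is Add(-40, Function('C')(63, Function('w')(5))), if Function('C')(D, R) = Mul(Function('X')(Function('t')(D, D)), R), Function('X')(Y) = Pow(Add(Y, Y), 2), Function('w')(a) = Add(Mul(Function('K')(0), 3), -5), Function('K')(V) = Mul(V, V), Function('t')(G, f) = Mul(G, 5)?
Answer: -1984540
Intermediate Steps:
Function('t')(G, f) = Mul(5, G)
Function('K')(V) = Pow(V, 2)
Function('w')(a) = -5 (Function('w')(a) = Add(Mul(Pow(0, 2), 3), -5) = Add(Mul(0, 3), -5) = Add(0, -5) = -5)
Function('X')(Y) = Mul(4, Pow(Y, 2)) (Function('X')(Y) = Pow(Mul(2, Y), 2) = Mul(4, Pow(Y, 2)))
Function('C')(D, R) = Mul(100, R, Pow(D, 2)) (Function('C')(D, R) = Mul(Mul(4, Pow(Mul(5, D), 2)), R) = Mul(Mul(4, Mul(25, Pow(D, 2))), R) = Mul(Mul(100, Pow(D, 2)), R) = Mul(100, R, Pow(D, 2)))
Add(-40, Function('C')(63, Function('w')(5))) = Add(-40, Mul(100, -5, Pow(63, 2))) = Add(-40, Mul(100, -5, 3969)) = Add(-40, -1984500) = -1984540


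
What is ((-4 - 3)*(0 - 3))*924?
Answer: 19404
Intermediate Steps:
((-4 - 3)*(0 - 3))*924 = -7*(-3)*924 = 21*924 = 19404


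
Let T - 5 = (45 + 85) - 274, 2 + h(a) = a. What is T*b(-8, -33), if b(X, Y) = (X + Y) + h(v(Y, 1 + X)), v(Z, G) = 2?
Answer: 5699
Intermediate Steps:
h(a) = -2 + a
b(X, Y) = X + Y (b(X, Y) = (X + Y) + (-2 + 2) = (X + Y) + 0 = X + Y)
T = -139 (T = 5 + ((45 + 85) - 274) = 5 + (130 - 274) = 5 - 144 = -139)
T*b(-8, -33) = -139*(-8 - 33) = -139*(-41) = 5699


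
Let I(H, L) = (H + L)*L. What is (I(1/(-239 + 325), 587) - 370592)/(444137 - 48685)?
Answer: -2237391/34008872 ≈ -0.065789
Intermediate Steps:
I(H, L) = L*(H + L)
(I(1/(-239 + 325), 587) - 370592)/(444137 - 48685) = (587*(1/(-239 + 325) + 587) - 370592)/(444137 - 48685) = (587*(1/86 + 587) - 370592)/395452 = (587*(1/86 + 587) - 370592)*(1/395452) = (587*(50483/86) - 370592)*(1/395452) = (29633521/86 - 370592)*(1/395452) = -2237391/86*1/395452 = -2237391/34008872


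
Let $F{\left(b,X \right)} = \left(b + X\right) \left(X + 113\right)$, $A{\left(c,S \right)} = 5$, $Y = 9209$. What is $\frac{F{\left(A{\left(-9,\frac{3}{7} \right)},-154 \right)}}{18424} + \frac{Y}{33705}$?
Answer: $\frac{53652923}{88711560} \approx 0.6048$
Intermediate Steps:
$F{\left(b,X \right)} = \left(113 + X\right) \left(X + b\right)$ ($F{\left(b,X \right)} = \left(X + b\right) \left(113 + X\right) = \left(113 + X\right) \left(X + b\right)$)
$\frac{F{\left(A{\left(-9,\frac{3}{7} \right)},-154 \right)}}{18424} + \frac{Y}{33705} = \frac{\left(-154\right)^{2} + 113 \left(-154\right) + 113 \cdot 5 - 770}{18424} + \frac{9209}{33705} = \left(23716 - 17402 + 565 - 770\right) \frac{1}{18424} + 9209 \cdot \frac{1}{33705} = 6109 \cdot \frac{1}{18424} + \frac{9209}{33705} = \frac{6109}{18424} + \frac{9209}{33705} = \frac{53652923}{88711560}$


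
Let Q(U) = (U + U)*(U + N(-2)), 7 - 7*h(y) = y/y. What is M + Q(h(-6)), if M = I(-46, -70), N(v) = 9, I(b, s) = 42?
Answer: 2886/49 ≈ 58.898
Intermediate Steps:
h(y) = 6/7 (h(y) = 1 - y/(7*y) = 1 - 1/7*1 = 1 - 1/7 = 6/7)
Q(U) = 2*U*(9 + U) (Q(U) = (U + U)*(U + 9) = (2*U)*(9 + U) = 2*U*(9 + U))
M = 42
M + Q(h(-6)) = 42 + 2*(6/7)*(9 + 6/7) = 42 + 2*(6/7)*(69/7) = 42 + 828/49 = 2886/49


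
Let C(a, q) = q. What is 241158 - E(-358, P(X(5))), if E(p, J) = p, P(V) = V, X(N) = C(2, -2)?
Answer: 241516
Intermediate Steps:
X(N) = -2
241158 - E(-358, P(X(5))) = 241158 - 1*(-358) = 241158 + 358 = 241516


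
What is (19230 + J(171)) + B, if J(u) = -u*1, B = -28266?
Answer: -9207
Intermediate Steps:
J(u) = -u
(19230 + J(171)) + B = (19230 - 1*171) - 28266 = (19230 - 171) - 28266 = 19059 - 28266 = -9207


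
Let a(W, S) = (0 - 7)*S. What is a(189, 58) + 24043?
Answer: 23637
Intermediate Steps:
a(W, S) = -7*S
a(189, 58) + 24043 = -7*58 + 24043 = -406 + 24043 = 23637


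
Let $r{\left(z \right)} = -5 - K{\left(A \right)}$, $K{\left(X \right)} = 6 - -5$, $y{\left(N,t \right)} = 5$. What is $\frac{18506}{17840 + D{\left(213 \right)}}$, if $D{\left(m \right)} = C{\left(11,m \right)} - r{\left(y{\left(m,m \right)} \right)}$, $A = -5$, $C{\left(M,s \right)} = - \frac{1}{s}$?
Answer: $\frac{3941778}{3803327} \approx 1.0364$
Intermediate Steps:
$K{\left(X \right)} = 11$ ($K{\left(X \right)} = 6 + 5 = 11$)
$r{\left(z \right)} = -16$ ($r{\left(z \right)} = -5 - 11 = -16$)
$D{\left(m \right)} = 16 - \frac{1}{m}$ ($D{\left(m \right)} = - \frac{1}{m} - -16 = - \frac{1}{m} + 16 = 16 - \frac{1}{m}$)
$\frac{18506}{17840 + D{\left(213 \right)}} = \frac{18506}{17840 + \left(16 - \frac{1}{213}\right)} = \frac{18506}{17840 + \frac{3407}{213}} = \frac{18506}{\frac{3803327}{213}} = 18506 \cdot \frac{213}{3803327} = \frac{3941778}{3803327}$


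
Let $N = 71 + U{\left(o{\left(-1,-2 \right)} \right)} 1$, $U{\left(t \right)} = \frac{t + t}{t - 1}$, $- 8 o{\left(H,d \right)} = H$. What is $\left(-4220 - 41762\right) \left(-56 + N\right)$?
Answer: $- \frac{4736146}{7} \approx -6.7659 \cdot 10^{5}$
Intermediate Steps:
$o{\left(H,d \right)} = - \frac{H}{8}$
$U{\left(t \right)} = \frac{2 t}{-1 + t}$
$N = \frac{495}{7}$ ($N = 71 + \frac{2 \left(\left(- \frac{1}{8}\right) \left(-1\right)\right)}{-1 - - \frac{1}{8}} \cdot 1 = 71 + 2 \cdot \frac{1}{8} \frac{1}{-1 + \frac{1}{8}} \cdot 1 = 71 + 2 \cdot \frac{1}{8} \frac{1}{- \frac{7}{8}} \cdot 1 = 71 + 2 \cdot \frac{1}{8} \left(- \frac{8}{7}\right) 1 = 71 - \frac{2}{7} = \frac{495}{7} \approx 70.714$)
$\left(-4220 - 41762\right) \left(-56 + N\right) = \left(-4220 - 41762\right) \left(-56 + \frac{495}{7}\right) = \left(-45982\right) \frac{103}{7} = - \frac{4736146}{7}$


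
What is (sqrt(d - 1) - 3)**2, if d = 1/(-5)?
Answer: (15 - I*sqrt(30))**2/25 ≈ 7.8 - 6.5727*I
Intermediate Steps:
d = -1/5 ≈ -0.20000
(sqrt(d - 1) - 3)**2 = (sqrt(-1/5 - 1) - 3)**2 = (sqrt(-6/5) - 3)**2 = (I*sqrt(30)/5 - 3)**2 = (-3 + I*sqrt(30)/5)**2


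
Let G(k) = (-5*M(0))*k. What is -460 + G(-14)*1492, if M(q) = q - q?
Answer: -460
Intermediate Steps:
M(q) = 0
G(k) = 0 (G(k) = (-5*0)*k = 0*k = 0)
-460 + G(-14)*1492 = -460 + 0*1492 = -460 + 0 = -460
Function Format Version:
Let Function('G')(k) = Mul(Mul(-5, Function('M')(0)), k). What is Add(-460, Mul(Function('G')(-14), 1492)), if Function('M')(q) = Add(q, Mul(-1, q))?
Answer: -460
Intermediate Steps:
Function('M')(q) = 0
Function('G')(k) = 0 (Function('G')(k) = Mul(Mul(-5, 0), k) = Mul(0, k) = 0)
Add(-460, Mul(Function('G')(-14), 1492)) = Add(-460, Mul(0, 1492)) = Add(-460, 0) = -460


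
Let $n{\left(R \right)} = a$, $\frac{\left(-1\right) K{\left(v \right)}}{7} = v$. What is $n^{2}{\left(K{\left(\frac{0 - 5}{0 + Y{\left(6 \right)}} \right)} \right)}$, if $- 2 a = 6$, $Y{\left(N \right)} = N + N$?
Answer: $9$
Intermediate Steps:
$Y{\left(N \right)} = 2 N$
$K{\left(v \right)} = - 7 v$
$a = -3$ ($a = \left(- \frac{1}{2}\right) 6 = -3$)
$n{\left(R \right)} = -3$
$n^{2}{\left(K{\left(\frac{0 - 5}{0 + Y{\left(6 \right)}} \right)} \right)} = \left(-3\right)^{2} = 9$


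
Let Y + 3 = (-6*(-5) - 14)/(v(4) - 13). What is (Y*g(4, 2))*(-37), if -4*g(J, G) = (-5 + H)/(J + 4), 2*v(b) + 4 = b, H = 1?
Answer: 2035/104 ≈ 19.567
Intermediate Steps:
v(b) = -2 + b/2
g(J, G) = 1/(4 + J) (g(J, G) = -(-5 + 1)/(4*(J + 4)) = -(-1)/(4 + J) = 1/(4 + J))
Y = -55/13 (Y = -3 + (-6*(-5) - 14)/((-2 + (1/2)*4) - 13) = -3 + (30 - 14)/((-2 + 2) - 13) = -3 + 16/(0 - 13) = -3 + 16/(-13) = -3 + 16*(-1/13) = -3 - 16/13 = -55/13 ≈ -4.2308)
(Y*g(4, 2))*(-37) = -55/(13*(4 + 4))*(-37) = -55/13/8*(-37) = -55/13*1/8*(-37) = -55/104*(-37) = 2035/104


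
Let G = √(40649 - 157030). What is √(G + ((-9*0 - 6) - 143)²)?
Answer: √(22201 + I*√116381) ≈ 149.0 + 1.145*I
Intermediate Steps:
G = I*√116381 (G = √(-116381) = I*√116381 ≈ 341.15*I)
√(G + ((-9*0 - 6) - 143)²) = √(I*√116381 + ((-9*0 - 6) - 143)²) = √(I*√116381 + ((0 - 6) - 143)²) = √(I*√116381 + (-6 - 143)²) = √(I*√116381 + (-149)²) = √(I*√116381 + 22201) = √(22201 + I*√116381)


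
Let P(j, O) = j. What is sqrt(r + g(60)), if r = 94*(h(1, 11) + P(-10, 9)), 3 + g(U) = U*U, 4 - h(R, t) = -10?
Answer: sqrt(3973) ≈ 63.032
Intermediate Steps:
h(R, t) = 14 (h(R, t) = 4 - 1*(-10) = 4 + 10 = 14)
g(U) = -3 + U**2 (g(U) = -3 + U*U = -3 + U**2)
r = 376 (r = 94*(14 - 10) = 94*4 = 376)
sqrt(r + g(60)) = sqrt(376 + (-3 + 60**2)) = sqrt(376 + (-3 + 3600)) = sqrt(376 + 3597) = sqrt(3973)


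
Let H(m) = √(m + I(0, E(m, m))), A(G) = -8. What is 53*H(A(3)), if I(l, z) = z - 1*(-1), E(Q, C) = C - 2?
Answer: 53*I*√17 ≈ 218.52*I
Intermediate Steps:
E(Q, C) = -2 + C
I(l, z) = 1 + z (I(l, z) = z + 1 = 1 + z)
H(m) = √(-1 + 2*m) (H(m) = √(m + (1 + (-2 + m))) = √(m + (-1 + m)) = √(-1 + 2*m))
53*H(A(3)) = 53*√(-1 + 2*(-8)) = 53*√(-1 - 16) = 53*√(-17) = 53*(I*√17) = 53*I*√17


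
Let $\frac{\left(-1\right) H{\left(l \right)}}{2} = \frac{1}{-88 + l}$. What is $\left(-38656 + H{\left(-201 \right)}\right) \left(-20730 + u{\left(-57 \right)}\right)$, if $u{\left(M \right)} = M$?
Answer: $\frac{232223675034}{289} \approx 8.0354 \cdot 10^{8}$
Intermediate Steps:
$H{\left(l \right)} = - \frac{2}{-88 + l}$
$\left(-38656 + H{\left(-201 \right)}\right) \left(-20730 + u{\left(-57 \right)}\right) = \left(-38656 - \frac{2}{-88 - 201}\right) \left(-20730 - 57\right) = \left(-38656 - \frac{2}{-289}\right) \left(-20787\right) = \left(-38656 - - \frac{2}{289}\right) \left(-20787\right) = \left(-38656 + \frac{2}{289}\right) \left(-20787\right) = \left(- \frac{11171582}{289}\right) \left(-20787\right) = \frac{232223675034}{289}$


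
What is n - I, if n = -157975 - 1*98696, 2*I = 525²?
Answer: -788967/2 ≈ -3.9448e+5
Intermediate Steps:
I = 275625/2 (I = (½)*525² = (½)*275625 = 275625/2 ≈ 1.3781e+5)
n = -256671 (n = -157975 - 98696 = -256671)
n - I = -256671 - 1*275625/2 = -256671 - 275625/2 = -788967/2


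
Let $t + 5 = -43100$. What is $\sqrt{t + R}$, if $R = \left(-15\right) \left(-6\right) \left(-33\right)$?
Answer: $5 i \sqrt{1843} \approx 214.65 i$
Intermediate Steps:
$t = -43105$ ($t = -5 - 43100 = -43105$)
$R = -2970$ ($R = 90 \left(-33\right) = -2970$)
$\sqrt{t + R} = \sqrt{-43105 - 2970} = \sqrt{-46075} = 5 i \sqrt{1843}$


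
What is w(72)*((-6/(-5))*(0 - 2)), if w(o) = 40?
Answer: -96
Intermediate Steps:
w(72)*((-6/(-5))*(0 - 2)) = 40*((-6/(-5))*(0 - 2)) = 40*(-6*(-⅕)*(-2)) = 40*((6/5)*(-2)) = 40*(-12/5) = -96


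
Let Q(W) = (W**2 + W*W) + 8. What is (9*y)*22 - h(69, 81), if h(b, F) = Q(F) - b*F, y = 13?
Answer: -4967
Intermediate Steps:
Q(W) = 8 + 2*W**2 (Q(W) = (W**2 + W**2) + 8 = 2*W**2 + 8 = 8 + 2*W**2)
h(b, F) = 8 + 2*F**2 - F*b (h(b, F) = (8 + 2*F**2) - b*F = (8 + 2*F**2) - F*b = 8 + 2*F**2 - F*b)
(9*y)*22 - h(69, 81) = (9*13)*22 - (8 + 2*81**2 - 1*81*69) = 117*22 - (8 + 2*6561 - 5589) = 2574 - (8 + 13122 - 5589) = 2574 - 1*7541 = 2574 - 7541 = -4967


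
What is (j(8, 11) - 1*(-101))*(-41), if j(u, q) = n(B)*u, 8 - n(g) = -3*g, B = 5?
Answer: -11685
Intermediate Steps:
n(g) = 8 + 3*g (n(g) = 8 - (-3)*g = 8 + 3*g)
j(u, q) = 23*u (j(u, q) = (8 + 3*5)*u = (8 + 15)*u = 23*u)
(j(8, 11) - 1*(-101))*(-41) = (23*8 - 1*(-101))*(-41) = (184 + 101)*(-41) = 285*(-41) = -11685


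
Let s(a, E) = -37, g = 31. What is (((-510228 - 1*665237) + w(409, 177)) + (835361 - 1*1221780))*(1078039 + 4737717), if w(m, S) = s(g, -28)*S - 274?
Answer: -9123217147492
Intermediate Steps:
w(m, S) = -274 - 37*S (w(m, S) = -37*S - 274 = -274 - 37*S)
(((-510228 - 1*665237) + w(409, 177)) + (835361 - 1*1221780))*(1078039 + 4737717) = (((-510228 - 1*665237) + (-274 - 37*177)) + (835361 - 1*1221780))*(1078039 + 4737717) = (((-510228 - 665237) + (-274 - 6549)) + (835361 - 1221780))*5815756 = ((-1175465 - 6823) - 386419)*5815756 = (-1182288 - 386419)*5815756 = -1568707*5815756 = -9123217147492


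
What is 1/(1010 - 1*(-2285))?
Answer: 1/3295 ≈ 0.00030349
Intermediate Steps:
1/(1010 - 1*(-2285)) = 1/(1010 + 2285) = 1/3295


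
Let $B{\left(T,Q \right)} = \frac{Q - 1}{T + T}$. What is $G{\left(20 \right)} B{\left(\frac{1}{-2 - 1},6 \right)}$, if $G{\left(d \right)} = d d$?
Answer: $-3000$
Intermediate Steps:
$G{\left(d \right)} = d^{2}$
$B{\left(T,Q \right)} = \frac{-1 + Q}{2 T}$
$G{\left(20 \right)} B{\left(\frac{1}{-2 - 1},6 \right)} = 20^{2} \frac{-1 + 6}{2 \frac{1}{-2 - 1}} = 400 \cdot \frac{1}{2} \frac{1}{\frac{1}{-3}} \cdot 5 = 400 \cdot \frac{1}{2} \frac{1}{- \frac{1}{3}} \cdot 5 = 400 \cdot \frac{1}{2} \left(-3\right) 5 = 400 \left(- \frac{15}{2}\right) = -3000$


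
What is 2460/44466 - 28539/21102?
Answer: -67616903/52128974 ≈ -1.2971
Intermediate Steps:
2460/44466 - 28539/21102 = 2460*(1/44466) - 28539*1/21102 = 410/7411 - 9513/7034 = -67616903/52128974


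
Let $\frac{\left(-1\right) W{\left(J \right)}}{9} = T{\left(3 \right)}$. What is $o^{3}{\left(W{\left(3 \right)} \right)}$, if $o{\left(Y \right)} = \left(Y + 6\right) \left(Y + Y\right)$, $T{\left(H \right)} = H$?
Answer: $1458274104$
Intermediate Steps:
$W{\left(J \right)} = -27$ ($W{\left(J \right)} = \left(-9\right) 3 = -27$)
$o{\left(Y \right)} = 2 Y \left(6 + Y\right)$ ($o{\left(Y \right)} = \left(6 + Y\right) 2 Y = 2 Y \left(6 + Y\right)$)
$o^{3}{\left(W{\left(3 \right)} \right)} = \left(2 \left(-27\right) \left(6 - 27\right)\right)^{3} = \left(2 \left(-27\right) \left(-21\right)\right)^{3} = 1134^{3} = 1458274104$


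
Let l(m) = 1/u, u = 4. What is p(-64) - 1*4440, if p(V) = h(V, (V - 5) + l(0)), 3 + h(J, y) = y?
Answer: -18047/4 ≈ -4511.8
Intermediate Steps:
l(m) = ¼ (l(m) = 1/4 = 1*(¼) = ¼)
h(J, y) = -3 + y
p(V) = -31/4 + V (p(V) = -3 + ((V - 5) + ¼) = -3 + ((-5 + V) + ¼) = -3 + (-19/4 + V) = -31/4 + V)
p(-64) - 1*4440 = (-31/4 - 64) - 1*4440 = -287/4 - 4440 = -18047/4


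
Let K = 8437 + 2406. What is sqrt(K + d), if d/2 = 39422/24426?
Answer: sqrt(339801473)/177 ≈ 104.15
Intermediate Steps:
K = 10843
d = 1714/531 (d = 2*(39422/24426) = 2*(39422*(1/24426)) = 2*(857/531) = 1714/531 ≈ 3.2279)
sqrt(K + d) = sqrt(10843 + 1714/531) = sqrt(5759347/531) = sqrt(339801473)/177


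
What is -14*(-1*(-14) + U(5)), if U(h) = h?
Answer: -266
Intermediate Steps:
-14*(-1*(-14) + U(5)) = -14*(-1*(-14) + 5) = -14*(14 + 5) = -14*19 = -266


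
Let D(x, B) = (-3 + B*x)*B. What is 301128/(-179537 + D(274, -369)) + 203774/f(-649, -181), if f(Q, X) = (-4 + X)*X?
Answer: 1894036874624/310821867185 ≈ 6.0936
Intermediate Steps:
f(Q, X) = X*(-4 + X)
D(x, B) = B*(-3 + B*x)
301128/(-179537 + D(274, -369)) + 203774/f(-649, -181) = 301128/(-179537 - 369*(-3 - 369*274)) + 203774/((-181*(-4 - 181))) = 301128/(-179537 - 369*(-3 - 101106)) + 203774/((-181*(-185))) = 301128/(-179537 - 369*(-101109)) + 203774/33485 = 301128/(-179537 + 37309221) + 203774*(1/33485) = 301128/37129684 + 203774/33485 = 301128*(1/37129684) + 203774/33485 = 75282/9282421 + 203774/33485 = 1894036874624/310821867185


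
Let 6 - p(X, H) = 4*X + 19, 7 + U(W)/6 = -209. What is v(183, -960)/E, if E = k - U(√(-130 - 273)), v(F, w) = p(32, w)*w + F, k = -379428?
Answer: -45181/126044 ≈ -0.35845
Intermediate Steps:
U(W) = -1296 (U(W) = -42 + 6*(-209) = -42 - 1254 = -1296)
p(X, H) = -13 - 4*X (p(X, H) = 6 - (4*X + 19) = 6 - (19 + 4*X) = 6 + (-19 - 4*X) = -13 - 4*X)
v(F, w) = F - 141*w (v(F, w) = (-13 - 4*32)*w + F = (-13 - 128)*w + F = -141*w + F = F - 141*w)
E = -378132 (E = -379428 - 1*(-1296) = -379428 + 1296 = -378132)
v(183, -960)/E = (183 - 141*(-960))/(-378132) = (183 + 135360)*(-1/378132) = 135543*(-1/378132) = -45181/126044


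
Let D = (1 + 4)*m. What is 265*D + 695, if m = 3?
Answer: 4670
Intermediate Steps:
D = 15 (D = (1 + 4)*3 = 5*3 = 15)
265*D + 695 = 265*15 + 695 = 3975 + 695 = 4670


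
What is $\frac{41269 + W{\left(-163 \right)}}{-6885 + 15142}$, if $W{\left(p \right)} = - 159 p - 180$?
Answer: $\frac{67006}{8257} \approx 8.1151$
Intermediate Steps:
$W{\left(p \right)} = -180 - 159 p$
$\frac{41269 + W{\left(-163 \right)}}{-6885 + 15142} = \frac{41269 - -25737}{-6885 + 15142} = \frac{41269 + \left(-180 + 25917\right)}{8257} = \left(41269 + 25737\right) \frac{1}{8257} = 67006 \cdot \frac{1}{8257} = \frac{67006}{8257}$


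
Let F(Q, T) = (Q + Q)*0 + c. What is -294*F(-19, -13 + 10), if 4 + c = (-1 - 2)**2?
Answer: -1470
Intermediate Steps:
c = 5 (c = -4 + (-1 - 2)**2 = -4 + (-3)**2 = -4 + 9 = 5)
F(Q, T) = 5 (F(Q, T) = (Q + Q)*0 + 5 = (2*Q)*0 + 5 = 0 + 5 = 5)
-294*F(-19, -13 + 10) = -294*5 = -1470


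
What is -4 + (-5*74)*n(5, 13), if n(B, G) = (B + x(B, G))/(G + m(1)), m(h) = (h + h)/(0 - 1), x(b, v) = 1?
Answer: -2264/11 ≈ -205.82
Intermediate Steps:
m(h) = -2*h (m(h) = (2*h)/(-1) = (2*h)*(-1) = -2*h)
n(B, G) = (1 + B)/(-2 + G) (n(B, G) = (B + 1)/(G - 2*1) = (1 + B)/(G - 2) = (1 + B)/(-2 + G))
-4 + (-5*74)*n(5, 13) = -4 + (-5*74)*((1 + 5)/(-2 + 13)) = -4 - 370*6/11 = -4 - 2220/11 = -2264/11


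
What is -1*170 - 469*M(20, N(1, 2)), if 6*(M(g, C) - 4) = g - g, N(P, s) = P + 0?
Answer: -2046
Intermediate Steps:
N(P, s) = P
M(g, C) = 4 (M(g, C) = 4 + (g - g)/6 = 4 + (1/6)*0 = 4 + 0 = 4)
-1*170 - 469*M(20, N(1, 2)) = -1*170 - 469*4 = -170 - 1876 = -2046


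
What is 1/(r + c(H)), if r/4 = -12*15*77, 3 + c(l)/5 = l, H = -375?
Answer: -1/57330 ≈ -1.7443e-5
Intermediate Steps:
c(l) = -15 + 5*l
r = -55440 (r = 4*(-12*15*77) = 4*(-180*77) = 4*(-13860) = -55440)
1/(r + c(H)) = 1/(-55440 + (-15 + 5*(-375))) = 1/(-55440 + (-15 - 1875)) = 1/(-55440 - 1890) = 1/(-57330) = -1/57330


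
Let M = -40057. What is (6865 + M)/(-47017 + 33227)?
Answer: 16596/6895 ≈ 2.4070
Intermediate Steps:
(6865 + M)/(-47017 + 33227) = (6865 - 40057)/(-47017 + 33227) = -33192/(-13790) = -33192*(-1/13790) = 16596/6895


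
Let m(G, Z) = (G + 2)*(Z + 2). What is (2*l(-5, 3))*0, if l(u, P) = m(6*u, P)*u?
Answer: 0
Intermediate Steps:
m(G, Z) = (2 + G)*(2 + Z)
l(u, P) = u*(4 + 2*P + 12*u + 6*P*u) (l(u, P) = (4 + 2*(6*u) + 2*P + (6*u)*P)*u = (4 + 12*u + 2*P + 6*P*u)*u = (4 + 2*P + 12*u + 6*P*u)*u = u*(4 + 2*P + 12*u + 6*P*u))
(2*l(-5, 3))*0 = (2*(2*(-5)*(2 + 3 + 6*(-5) + 3*3*(-5))))*0 = (2*(2*(-5)*(2 + 3 - 30 - 45)))*0 = (2*(2*(-5)*(-70)))*0 = (2*700)*0 = 1400*0 = 0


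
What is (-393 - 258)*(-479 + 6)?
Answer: 307923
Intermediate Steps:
(-393 - 258)*(-479 + 6) = -651*(-473) = 307923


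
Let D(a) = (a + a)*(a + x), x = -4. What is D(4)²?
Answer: 0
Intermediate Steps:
D(a) = 2*a*(-4 + a) (D(a) = (a + a)*(a - 4) = (2*a)*(-4 + a) = 2*a*(-4 + a))
D(4)² = (2*4*(-4 + 4))² = (2*4*0)² = 0² = 0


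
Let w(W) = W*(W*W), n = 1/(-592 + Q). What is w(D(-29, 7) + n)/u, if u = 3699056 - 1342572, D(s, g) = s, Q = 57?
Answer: -933854727024/90212319650375 ≈ -0.010352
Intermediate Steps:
n = -1/535 (n = 1/(-592 + 57) = 1/(-535) = -1/535 ≈ -0.0018692)
u = 2356484
w(W) = W³ (w(W) = W*W² = W³)
w(D(-29, 7) + n)/u = (-29 - 1/535)³/2356484 = (-15516/535)³*(1/2356484) = -3735418908096/153130375*1/2356484 = -933854727024/90212319650375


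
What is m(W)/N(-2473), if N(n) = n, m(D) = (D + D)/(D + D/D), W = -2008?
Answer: -4016/4963311 ≈ -0.00080914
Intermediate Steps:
m(D) = 2*D/(1 + D) (m(D) = (2*D)/(D + 1) = (2*D)/(1 + D) = 2*D/(1 + D))
m(W)/N(-2473) = (2*(-2008)/(1 - 2008))/(-2473) = (2*(-2008)/(-2007))*(-1/2473) = (2*(-2008)*(-1/2007))*(-1/2473) = (4016/2007)*(-1/2473) = -4016/4963311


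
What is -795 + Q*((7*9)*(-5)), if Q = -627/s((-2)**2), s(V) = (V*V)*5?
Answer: 26781/16 ≈ 1673.8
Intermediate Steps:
s(V) = 5*V**2 (s(V) = V**2*5 = 5*V**2)
Q = -627/80 (Q = -627/(5*((-2)**2)**2) = -627/(5*4**2) = -627/(5*16) = -627/80 ≈ -7.8375)
-795 + Q*((7*9)*(-5)) = -795 - 627*7*9*(-5)/80 = -795 - 39501*(-5)/80 = -795 - 627/80*(-315) = -795 + 39501/16 = 26781/16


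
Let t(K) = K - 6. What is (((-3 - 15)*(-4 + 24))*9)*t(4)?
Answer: 6480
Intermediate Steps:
t(K) = -6 + K
(((-3 - 15)*(-4 + 24))*9)*t(4) = (((-3 - 15)*(-4 + 24))*9)*(-6 + 4) = (-18*20*9)*(-2) = -360*9*(-2) = -3240*(-2) = 6480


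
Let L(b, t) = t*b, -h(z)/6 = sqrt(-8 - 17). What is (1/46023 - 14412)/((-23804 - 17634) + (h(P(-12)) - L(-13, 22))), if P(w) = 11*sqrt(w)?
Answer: 6823860390800/19484849602023 - 3316417375*I/12989899734682 ≈ 0.35021 - 0.00025531*I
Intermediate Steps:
h(z) = -30*I (h(z) = -6*sqrt(-8 - 17) = -30*I)
L(b, t) = b*t
(1/46023 - 14412)/((-23804 - 17634) + (h(P(-12)) - L(-13, 22))) = (1/46023 - 14412)/((-23804 - 17634) + (-30*I - (-13)*22)) = (1/46023 - 14412)/(-41438 + (-30*I - 1*(-286))) = -663283475/(46023*(-41438 + (-30*I + 286))) = -663283475/(46023*(-41438 + (286 - 30*I))) = -663283475*(-41152 + 30*I)/1693488004/46023 = -663283475*(-41152 + 30*I)/77939398408092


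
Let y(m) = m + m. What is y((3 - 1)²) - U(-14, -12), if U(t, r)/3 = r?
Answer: 44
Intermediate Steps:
U(t, r) = 3*r
y(m) = 2*m
y((3 - 1)²) - U(-14, -12) = 2*(3 - 1)² - 3*(-12) = 2*2² - 1*(-36) = 2*4 + 36 = 8 + 36 = 44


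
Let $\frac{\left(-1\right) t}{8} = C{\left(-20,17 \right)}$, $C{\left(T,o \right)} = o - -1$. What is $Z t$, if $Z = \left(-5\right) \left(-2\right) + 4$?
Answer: $-2016$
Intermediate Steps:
$C{\left(T,o \right)} = 1 + o$ ($C{\left(T,o \right)} = o + 1 = 1 + o$)
$t = -144$ ($t = - 8 \left(1 + 17\right) = \left(-8\right) 18 = -144$)
$Z = 14$ ($Z = 10 + 4 = 14$)
$Z t = 14 \left(-144\right) = -2016$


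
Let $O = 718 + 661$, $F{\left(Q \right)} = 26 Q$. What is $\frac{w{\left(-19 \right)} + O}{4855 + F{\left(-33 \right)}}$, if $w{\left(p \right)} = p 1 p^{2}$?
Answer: $- \frac{5480}{3997} \approx -1.371$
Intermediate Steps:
$O = 1379$
$w{\left(p \right)} = p^{3}$ ($w{\left(p \right)} = p p^{2} = p^{3}$)
$\frac{w{\left(-19 \right)} + O}{4855 + F{\left(-33 \right)}} = \frac{\left(-19\right)^{3} + 1379}{4855 + 26 \left(-33\right)} = \frac{-6859 + 1379}{4855 - 858} = - \frac{5480}{3997}$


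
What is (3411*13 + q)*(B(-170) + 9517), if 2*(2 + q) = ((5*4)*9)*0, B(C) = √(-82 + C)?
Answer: 421993297 + 266046*I*√7 ≈ 4.2199e+8 + 7.0389e+5*I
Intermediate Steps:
q = -2 (q = -2 + (((5*4)*9)*0)/2 = -2 + ((20*9)*0)/2 = -2 + (180*0)/2 = -2 + (½)*0 = -2 + 0 = -2)
(3411*13 + q)*(B(-170) + 9517) = (3411*13 - 2)*(√(-82 - 170) + 9517) = (44343 - 2)*(√(-252) + 9517) = 44341*(6*I*√7 + 9517) = 44341*(9517 + 6*I*√7) = 421993297 + 266046*I*√7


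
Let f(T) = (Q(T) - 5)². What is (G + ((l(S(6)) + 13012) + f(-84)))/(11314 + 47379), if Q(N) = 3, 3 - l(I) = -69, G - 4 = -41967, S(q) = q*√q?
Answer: -28875/58693 ≈ -0.49197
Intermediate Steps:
S(q) = q^(3/2)
G = -41963 (G = 4 - 41967 = -41963)
l(I) = 72 (l(I) = 3 - 1*(-69) = 3 + 69 = 72)
f(T) = 4 (f(T) = (3 - 5)² = (-2)² = 4)
(G + ((l(S(6)) + 13012) + f(-84)))/(11314 + 47379) = (-41963 + ((72 + 13012) + 4))/(11314 + 47379) = (-41963 + (13084 + 4))/58693 = (-41963 + 13088)*(1/58693) = -28875*1/58693 = -28875/58693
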